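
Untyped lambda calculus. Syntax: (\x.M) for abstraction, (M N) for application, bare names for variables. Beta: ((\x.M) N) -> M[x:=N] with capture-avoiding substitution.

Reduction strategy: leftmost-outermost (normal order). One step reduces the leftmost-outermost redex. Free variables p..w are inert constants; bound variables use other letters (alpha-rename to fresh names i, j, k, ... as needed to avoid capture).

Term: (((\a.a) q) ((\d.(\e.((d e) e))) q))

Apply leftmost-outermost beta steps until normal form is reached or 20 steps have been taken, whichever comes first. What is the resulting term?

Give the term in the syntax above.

Step 0: (((\a.a) q) ((\d.(\e.((d e) e))) q))
Step 1: (q ((\d.(\e.((d e) e))) q))
Step 2: (q (\e.((q e) e)))

Answer: (q (\e.((q e) e)))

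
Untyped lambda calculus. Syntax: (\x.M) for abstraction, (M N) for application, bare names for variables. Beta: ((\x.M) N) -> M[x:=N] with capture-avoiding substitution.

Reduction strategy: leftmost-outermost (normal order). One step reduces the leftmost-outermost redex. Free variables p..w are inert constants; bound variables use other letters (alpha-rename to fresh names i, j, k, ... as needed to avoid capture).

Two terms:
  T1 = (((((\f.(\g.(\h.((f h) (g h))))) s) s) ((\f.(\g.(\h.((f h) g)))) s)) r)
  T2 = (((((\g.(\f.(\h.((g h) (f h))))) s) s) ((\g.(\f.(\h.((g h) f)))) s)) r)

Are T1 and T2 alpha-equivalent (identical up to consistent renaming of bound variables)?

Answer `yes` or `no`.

Answer: yes

Derivation:
Term 1: (((((\f.(\g.(\h.((f h) (g h))))) s) s) ((\f.(\g.(\h.((f h) g)))) s)) r)
Term 2: (((((\g.(\f.(\h.((g h) (f h))))) s) s) ((\g.(\f.(\h.((g h) f)))) s)) r)
Alpha-equivalence: compare structure up to binder renaming.
Result: True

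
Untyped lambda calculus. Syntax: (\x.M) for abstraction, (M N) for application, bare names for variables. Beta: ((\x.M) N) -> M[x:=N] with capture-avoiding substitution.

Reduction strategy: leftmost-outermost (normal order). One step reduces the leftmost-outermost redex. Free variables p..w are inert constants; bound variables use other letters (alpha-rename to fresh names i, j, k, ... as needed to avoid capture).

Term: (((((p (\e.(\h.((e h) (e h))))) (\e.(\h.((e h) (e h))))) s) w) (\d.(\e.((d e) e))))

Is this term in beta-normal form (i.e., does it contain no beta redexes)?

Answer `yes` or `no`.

Answer: yes

Derivation:
Term: (((((p (\e.(\h.((e h) (e h))))) (\e.(\h.((e h) (e h))))) s) w) (\d.(\e.((d e) e))))
No beta redexes found.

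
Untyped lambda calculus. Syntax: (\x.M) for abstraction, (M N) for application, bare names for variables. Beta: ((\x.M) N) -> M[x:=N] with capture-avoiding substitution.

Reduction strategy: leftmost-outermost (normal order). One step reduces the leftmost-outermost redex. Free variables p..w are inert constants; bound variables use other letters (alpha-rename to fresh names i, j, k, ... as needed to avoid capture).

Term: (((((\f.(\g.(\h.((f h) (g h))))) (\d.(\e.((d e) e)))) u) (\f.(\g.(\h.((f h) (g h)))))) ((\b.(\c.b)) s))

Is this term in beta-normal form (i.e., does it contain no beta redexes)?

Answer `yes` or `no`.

Term: (((((\f.(\g.(\h.((f h) (g h))))) (\d.(\e.((d e) e)))) u) (\f.(\g.(\h.((f h) (g h)))))) ((\b.(\c.b)) s))
Found 2 beta redex(es).

Answer: no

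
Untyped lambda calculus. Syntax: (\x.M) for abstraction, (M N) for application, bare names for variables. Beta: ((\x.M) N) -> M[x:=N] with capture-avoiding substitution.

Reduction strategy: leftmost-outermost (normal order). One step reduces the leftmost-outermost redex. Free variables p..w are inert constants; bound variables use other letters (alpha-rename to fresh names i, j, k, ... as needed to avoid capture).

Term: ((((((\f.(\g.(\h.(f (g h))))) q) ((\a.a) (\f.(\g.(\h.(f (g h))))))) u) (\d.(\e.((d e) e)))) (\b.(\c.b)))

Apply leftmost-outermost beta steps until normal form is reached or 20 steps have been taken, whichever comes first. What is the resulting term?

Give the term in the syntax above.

Step 0: ((((((\f.(\g.(\h.(f (g h))))) q) ((\a.a) (\f.(\g.(\h.(f (g h))))))) u) (\d.(\e.((d e) e)))) (\b.(\c.b)))
Step 1: (((((\g.(\h.(q (g h)))) ((\a.a) (\f.(\g.(\h.(f (g h))))))) u) (\d.(\e.((d e) e)))) (\b.(\c.b)))
Step 2: ((((\h.(q (((\a.a) (\f.(\g.(\h.(f (g h)))))) h))) u) (\d.(\e.((d e) e)))) (\b.(\c.b)))
Step 3: (((q (((\a.a) (\f.(\g.(\h.(f (g h)))))) u)) (\d.(\e.((d e) e)))) (\b.(\c.b)))
Step 4: (((q ((\f.(\g.(\h.(f (g h))))) u)) (\d.(\e.((d e) e)))) (\b.(\c.b)))
Step 5: (((q (\g.(\h.(u (g h))))) (\d.(\e.((d e) e)))) (\b.(\c.b)))

Answer: (((q (\g.(\h.(u (g h))))) (\d.(\e.((d e) e)))) (\b.(\c.b)))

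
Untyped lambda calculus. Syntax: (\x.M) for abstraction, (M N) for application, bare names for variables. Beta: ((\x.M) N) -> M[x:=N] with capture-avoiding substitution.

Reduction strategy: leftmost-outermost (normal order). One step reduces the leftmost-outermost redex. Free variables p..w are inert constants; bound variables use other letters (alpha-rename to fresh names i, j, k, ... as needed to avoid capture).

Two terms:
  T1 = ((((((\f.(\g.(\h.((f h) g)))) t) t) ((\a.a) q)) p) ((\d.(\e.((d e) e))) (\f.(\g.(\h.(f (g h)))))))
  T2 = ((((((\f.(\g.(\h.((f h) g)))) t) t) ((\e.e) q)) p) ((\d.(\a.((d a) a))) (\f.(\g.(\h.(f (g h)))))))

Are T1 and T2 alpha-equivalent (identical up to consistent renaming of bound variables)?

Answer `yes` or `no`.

Term 1: ((((((\f.(\g.(\h.((f h) g)))) t) t) ((\a.a) q)) p) ((\d.(\e.((d e) e))) (\f.(\g.(\h.(f (g h)))))))
Term 2: ((((((\f.(\g.(\h.((f h) g)))) t) t) ((\e.e) q)) p) ((\d.(\a.((d a) a))) (\f.(\g.(\h.(f (g h)))))))
Alpha-equivalence: compare structure up to binder renaming.
Result: True

Answer: yes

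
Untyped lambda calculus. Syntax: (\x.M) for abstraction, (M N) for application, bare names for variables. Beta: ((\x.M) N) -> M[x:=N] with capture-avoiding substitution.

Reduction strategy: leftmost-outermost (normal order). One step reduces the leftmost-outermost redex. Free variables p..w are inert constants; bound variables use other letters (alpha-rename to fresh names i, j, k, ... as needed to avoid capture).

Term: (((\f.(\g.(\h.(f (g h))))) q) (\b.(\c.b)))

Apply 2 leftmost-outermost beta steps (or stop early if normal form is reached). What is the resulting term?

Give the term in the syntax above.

Step 0: (((\f.(\g.(\h.(f (g h))))) q) (\b.(\c.b)))
Step 1: ((\g.(\h.(q (g h)))) (\b.(\c.b)))
Step 2: (\h.(q ((\b.(\c.b)) h)))

Answer: (\h.(q ((\b.(\c.b)) h)))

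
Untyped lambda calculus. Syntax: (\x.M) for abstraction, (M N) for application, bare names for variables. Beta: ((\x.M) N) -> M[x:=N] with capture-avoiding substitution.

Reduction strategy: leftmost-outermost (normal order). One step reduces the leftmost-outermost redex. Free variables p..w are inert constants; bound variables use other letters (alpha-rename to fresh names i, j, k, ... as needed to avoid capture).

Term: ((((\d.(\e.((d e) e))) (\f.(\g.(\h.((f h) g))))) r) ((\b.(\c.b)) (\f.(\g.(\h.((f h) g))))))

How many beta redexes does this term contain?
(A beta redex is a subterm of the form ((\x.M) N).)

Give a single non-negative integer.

Term: ((((\d.(\e.((d e) e))) (\f.(\g.(\h.((f h) g))))) r) ((\b.(\c.b)) (\f.(\g.(\h.((f h) g))))))
  Redex: ((\d.(\e.((d e) e))) (\f.(\g.(\h.((f h) g)))))
  Redex: ((\b.(\c.b)) (\f.(\g.(\h.((f h) g)))))
Total redexes: 2

Answer: 2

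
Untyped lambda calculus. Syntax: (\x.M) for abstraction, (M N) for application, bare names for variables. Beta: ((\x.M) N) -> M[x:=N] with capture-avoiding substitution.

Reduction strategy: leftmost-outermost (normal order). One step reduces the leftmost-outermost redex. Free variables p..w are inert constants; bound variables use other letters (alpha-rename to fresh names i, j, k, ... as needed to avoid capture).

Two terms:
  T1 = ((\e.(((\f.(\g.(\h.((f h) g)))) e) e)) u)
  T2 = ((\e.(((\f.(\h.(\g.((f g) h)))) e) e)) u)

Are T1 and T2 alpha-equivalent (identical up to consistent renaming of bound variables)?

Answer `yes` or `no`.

Answer: yes

Derivation:
Term 1: ((\e.(((\f.(\g.(\h.((f h) g)))) e) e)) u)
Term 2: ((\e.(((\f.(\h.(\g.((f g) h)))) e) e)) u)
Alpha-equivalence: compare structure up to binder renaming.
Result: True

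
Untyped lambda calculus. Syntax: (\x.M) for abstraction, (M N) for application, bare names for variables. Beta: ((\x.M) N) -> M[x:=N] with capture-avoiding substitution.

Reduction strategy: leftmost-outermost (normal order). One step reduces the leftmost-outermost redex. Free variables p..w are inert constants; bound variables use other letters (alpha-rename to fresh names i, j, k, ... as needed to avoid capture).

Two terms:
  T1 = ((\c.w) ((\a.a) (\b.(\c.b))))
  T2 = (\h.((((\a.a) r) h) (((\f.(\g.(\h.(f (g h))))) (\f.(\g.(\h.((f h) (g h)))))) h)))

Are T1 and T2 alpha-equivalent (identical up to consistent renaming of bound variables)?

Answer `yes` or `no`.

Term 1: ((\c.w) ((\a.a) (\b.(\c.b))))
Term 2: (\h.((((\a.a) r) h) (((\f.(\g.(\h.(f (g h))))) (\f.(\g.(\h.((f h) (g h)))))) h)))
Alpha-equivalence: compare structure up to binder renaming.
Result: False

Answer: no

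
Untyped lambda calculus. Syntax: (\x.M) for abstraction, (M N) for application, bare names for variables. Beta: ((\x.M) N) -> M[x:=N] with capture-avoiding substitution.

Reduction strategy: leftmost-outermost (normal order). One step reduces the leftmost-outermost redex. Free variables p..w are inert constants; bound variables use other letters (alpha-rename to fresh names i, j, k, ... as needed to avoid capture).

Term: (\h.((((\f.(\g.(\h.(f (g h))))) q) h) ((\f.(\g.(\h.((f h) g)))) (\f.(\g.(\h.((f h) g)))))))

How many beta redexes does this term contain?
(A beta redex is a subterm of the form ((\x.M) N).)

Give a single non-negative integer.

Answer: 2

Derivation:
Term: (\h.((((\f.(\g.(\h.(f (g h))))) q) h) ((\f.(\g.(\h.((f h) g)))) (\f.(\g.(\h.((f h) g)))))))
  Redex: ((\f.(\g.(\h.(f (g h))))) q)
  Redex: ((\f.(\g.(\h.((f h) g)))) (\f.(\g.(\h.((f h) g)))))
Total redexes: 2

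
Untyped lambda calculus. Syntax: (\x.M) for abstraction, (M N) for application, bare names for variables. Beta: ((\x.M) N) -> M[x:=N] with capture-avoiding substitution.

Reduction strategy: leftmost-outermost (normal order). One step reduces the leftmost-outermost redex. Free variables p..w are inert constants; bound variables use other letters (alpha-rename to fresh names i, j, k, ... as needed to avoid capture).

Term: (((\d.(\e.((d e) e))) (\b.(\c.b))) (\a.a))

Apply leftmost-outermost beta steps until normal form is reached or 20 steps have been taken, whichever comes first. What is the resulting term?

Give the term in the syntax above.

Step 0: (((\d.(\e.((d e) e))) (\b.(\c.b))) (\a.a))
Step 1: ((\e.(((\b.(\c.b)) e) e)) (\a.a))
Step 2: (((\b.(\c.b)) (\a.a)) (\a.a))
Step 3: ((\c.(\a.a)) (\a.a))
Step 4: (\a.a)

Answer: (\a.a)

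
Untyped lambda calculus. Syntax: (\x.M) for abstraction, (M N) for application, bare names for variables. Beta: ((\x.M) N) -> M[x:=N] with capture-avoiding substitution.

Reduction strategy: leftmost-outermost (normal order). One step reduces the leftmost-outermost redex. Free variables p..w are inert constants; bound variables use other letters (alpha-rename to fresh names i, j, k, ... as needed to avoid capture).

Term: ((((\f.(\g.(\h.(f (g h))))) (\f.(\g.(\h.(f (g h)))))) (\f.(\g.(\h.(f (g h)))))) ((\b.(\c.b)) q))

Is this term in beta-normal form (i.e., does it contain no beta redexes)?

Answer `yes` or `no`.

Answer: no

Derivation:
Term: ((((\f.(\g.(\h.(f (g h))))) (\f.(\g.(\h.(f (g h)))))) (\f.(\g.(\h.(f (g h)))))) ((\b.(\c.b)) q))
Found 2 beta redex(es).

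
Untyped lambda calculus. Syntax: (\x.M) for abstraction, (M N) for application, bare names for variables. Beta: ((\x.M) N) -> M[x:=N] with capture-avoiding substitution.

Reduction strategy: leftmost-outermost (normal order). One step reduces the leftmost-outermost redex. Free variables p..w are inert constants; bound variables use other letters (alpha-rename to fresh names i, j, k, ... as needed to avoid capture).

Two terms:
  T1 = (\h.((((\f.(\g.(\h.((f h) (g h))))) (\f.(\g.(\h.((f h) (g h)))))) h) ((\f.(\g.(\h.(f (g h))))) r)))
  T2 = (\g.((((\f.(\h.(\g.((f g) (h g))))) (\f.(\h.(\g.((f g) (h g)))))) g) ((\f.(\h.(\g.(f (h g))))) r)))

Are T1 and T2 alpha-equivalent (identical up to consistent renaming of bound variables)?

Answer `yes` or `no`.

Answer: yes

Derivation:
Term 1: (\h.((((\f.(\g.(\h.((f h) (g h))))) (\f.(\g.(\h.((f h) (g h)))))) h) ((\f.(\g.(\h.(f (g h))))) r)))
Term 2: (\g.((((\f.(\h.(\g.((f g) (h g))))) (\f.(\h.(\g.((f g) (h g)))))) g) ((\f.(\h.(\g.(f (h g))))) r)))
Alpha-equivalence: compare structure up to binder renaming.
Result: True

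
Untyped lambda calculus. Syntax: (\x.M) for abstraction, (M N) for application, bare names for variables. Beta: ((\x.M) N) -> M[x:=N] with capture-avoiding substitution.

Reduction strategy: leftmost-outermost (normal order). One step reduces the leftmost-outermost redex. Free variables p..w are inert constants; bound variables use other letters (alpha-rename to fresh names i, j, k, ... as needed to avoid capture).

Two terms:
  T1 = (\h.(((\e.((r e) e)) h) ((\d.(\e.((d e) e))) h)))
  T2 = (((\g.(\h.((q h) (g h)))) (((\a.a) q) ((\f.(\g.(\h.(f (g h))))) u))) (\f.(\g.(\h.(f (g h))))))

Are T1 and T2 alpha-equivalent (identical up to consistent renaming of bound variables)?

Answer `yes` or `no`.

Answer: no

Derivation:
Term 1: (\h.(((\e.((r e) e)) h) ((\d.(\e.((d e) e))) h)))
Term 2: (((\g.(\h.((q h) (g h)))) (((\a.a) q) ((\f.(\g.(\h.(f (g h))))) u))) (\f.(\g.(\h.(f (g h))))))
Alpha-equivalence: compare structure up to binder renaming.
Result: False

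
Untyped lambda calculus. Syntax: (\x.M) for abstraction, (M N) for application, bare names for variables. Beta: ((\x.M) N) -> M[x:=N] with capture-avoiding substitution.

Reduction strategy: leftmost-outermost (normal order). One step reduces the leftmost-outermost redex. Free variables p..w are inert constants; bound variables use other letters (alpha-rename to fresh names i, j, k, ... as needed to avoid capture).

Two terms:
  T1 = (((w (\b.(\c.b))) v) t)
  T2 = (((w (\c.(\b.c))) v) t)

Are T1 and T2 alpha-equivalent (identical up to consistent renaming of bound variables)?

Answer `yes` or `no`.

Term 1: (((w (\b.(\c.b))) v) t)
Term 2: (((w (\c.(\b.c))) v) t)
Alpha-equivalence: compare structure up to binder renaming.
Result: True

Answer: yes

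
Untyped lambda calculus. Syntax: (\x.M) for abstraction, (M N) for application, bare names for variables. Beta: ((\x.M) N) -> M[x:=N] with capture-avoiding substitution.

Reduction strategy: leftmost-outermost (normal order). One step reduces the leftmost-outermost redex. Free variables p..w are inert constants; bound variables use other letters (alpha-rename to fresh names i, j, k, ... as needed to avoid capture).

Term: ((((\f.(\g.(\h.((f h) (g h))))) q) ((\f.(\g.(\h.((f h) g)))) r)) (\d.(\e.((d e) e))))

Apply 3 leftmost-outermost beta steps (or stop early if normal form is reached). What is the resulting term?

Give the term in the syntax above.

Step 0: ((((\f.(\g.(\h.((f h) (g h))))) q) ((\f.(\g.(\h.((f h) g)))) r)) (\d.(\e.((d e) e))))
Step 1: (((\g.(\h.((q h) (g h)))) ((\f.(\g.(\h.((f h) g)))) r)) (\d.(\e.((d e) e))))
Step 2: ((\h.((q h) (((\f.(\g.(\h.((f h) g)))) r) h))) (\d.(\e.((d e) e))))
Step 3: ((q (\d.(\e.((d e) e)))) (((\f.(\g.(\h.((f h) g)))) r) (\d.(\e.((d e) e)))))

Answer: ((q (\d.(\e.((d e) e)))) (((\f.(\g.(\h.((f h) g)))) r) (\d.(\e.((d e) e)))))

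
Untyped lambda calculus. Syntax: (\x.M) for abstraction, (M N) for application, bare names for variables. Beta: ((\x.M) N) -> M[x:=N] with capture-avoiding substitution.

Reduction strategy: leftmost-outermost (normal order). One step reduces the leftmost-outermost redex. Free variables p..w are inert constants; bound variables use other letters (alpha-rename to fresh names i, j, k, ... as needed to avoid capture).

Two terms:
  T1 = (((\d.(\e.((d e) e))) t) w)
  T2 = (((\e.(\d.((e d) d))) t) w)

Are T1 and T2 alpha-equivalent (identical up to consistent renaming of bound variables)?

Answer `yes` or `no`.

Answer: yes

Derivation:
Term 1: (((\d.(\e.((d e) e))) t) w)
Term 2: (((\e.(\d.((e d) d))) t) w)
Alpha-equivalence: compare structure up to binder renaming.
Result: True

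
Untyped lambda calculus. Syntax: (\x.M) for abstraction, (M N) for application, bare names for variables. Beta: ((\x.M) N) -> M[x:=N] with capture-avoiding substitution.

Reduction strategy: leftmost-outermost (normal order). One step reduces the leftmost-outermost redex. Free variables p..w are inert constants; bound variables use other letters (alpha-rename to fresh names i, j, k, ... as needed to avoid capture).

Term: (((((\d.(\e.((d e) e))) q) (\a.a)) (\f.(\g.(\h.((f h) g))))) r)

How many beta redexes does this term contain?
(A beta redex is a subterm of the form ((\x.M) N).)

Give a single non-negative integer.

Term: (((((\d.(\e.((d e) e))) q) (\a.a)) (\f.(\g.(\h.((f h) g))))) r)
  Redex: ((\d.(\e.((d e) e))) q)
Total redexes: 1

Answer: 1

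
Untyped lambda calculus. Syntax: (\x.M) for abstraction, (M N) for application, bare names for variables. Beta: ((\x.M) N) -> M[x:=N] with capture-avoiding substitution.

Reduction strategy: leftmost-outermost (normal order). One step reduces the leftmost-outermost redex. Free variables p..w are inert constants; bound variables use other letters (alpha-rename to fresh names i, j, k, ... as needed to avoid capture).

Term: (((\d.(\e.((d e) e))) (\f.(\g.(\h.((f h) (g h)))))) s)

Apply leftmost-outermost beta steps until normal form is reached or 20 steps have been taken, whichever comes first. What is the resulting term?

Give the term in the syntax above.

Answer: (\h.((s h) (s h)))

Derivation:
Step 0: (((\d.(\e.((d e) e))) (\f.(\g.(\h.((f h) (g h)))))) s)
Step 1: ((\e.(((\f.(\g.(\h.((f h) (g h))))) e) e)) s)
Step 2: (((\f.(\g.(\h.((f h) (g h))))) s) s)
Step 3: ((\g.(\h.((s h) (g h)))) s)
Step 4: (\h.((s h) (s h)))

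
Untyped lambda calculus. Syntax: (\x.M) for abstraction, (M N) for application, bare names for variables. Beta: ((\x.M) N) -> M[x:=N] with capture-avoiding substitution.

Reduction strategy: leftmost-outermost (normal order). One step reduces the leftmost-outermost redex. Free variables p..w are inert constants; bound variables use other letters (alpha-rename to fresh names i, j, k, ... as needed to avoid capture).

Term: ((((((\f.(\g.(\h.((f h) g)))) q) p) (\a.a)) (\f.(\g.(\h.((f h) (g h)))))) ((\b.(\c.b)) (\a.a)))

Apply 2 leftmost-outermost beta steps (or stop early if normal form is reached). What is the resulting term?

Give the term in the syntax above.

Answer: ((((\h.((q h) p)) (\a.a)) (\f.(\g.(\h.((f h) (g h)))))) ((\b.(\c.b)) (\a.a)))

Derivation:
Step 0: ((((((\f.(\g.(\h.((f h) g)))) q) p) (\a.a)) (\f.(\g.(\h.((f h) (g h)))))) ((\b.(\c.b)) (\a.a)))
Step 1: (((((\g.(\h.((q h) g))) p) (\a.a)) (\f.(\g.(\h.((f h) (g h)))))) ((\b.(\c.b)) (\a.a)))
Step 2: ((((\h.((q h) p)) (\a.a)) (\f.(\g.(\h.((f h) (g h)))))) ((\b.(\c.b)) (\a.a)))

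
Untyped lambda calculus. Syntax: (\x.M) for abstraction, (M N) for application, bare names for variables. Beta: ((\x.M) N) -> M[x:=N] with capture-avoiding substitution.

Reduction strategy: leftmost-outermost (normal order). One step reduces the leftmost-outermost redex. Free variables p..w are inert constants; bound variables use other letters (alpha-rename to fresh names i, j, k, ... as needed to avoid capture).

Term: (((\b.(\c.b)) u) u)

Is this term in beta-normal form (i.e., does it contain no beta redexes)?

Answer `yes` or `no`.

Answer: no

Derivation:
Term: (((\b.(\c.b)) u) u)
Found 1 beta redex(es).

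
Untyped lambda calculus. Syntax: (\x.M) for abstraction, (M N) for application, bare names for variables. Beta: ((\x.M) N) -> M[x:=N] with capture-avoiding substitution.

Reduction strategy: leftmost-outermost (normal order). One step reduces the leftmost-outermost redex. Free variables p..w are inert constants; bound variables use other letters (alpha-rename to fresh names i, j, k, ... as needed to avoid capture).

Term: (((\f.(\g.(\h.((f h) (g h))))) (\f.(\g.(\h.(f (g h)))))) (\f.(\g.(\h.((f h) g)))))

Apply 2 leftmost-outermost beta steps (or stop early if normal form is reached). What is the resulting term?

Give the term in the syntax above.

Answer: (\h.(((\f.(\g.(\h.(f (g h))))) h) ((\f.(\g.(\h.((f h) g)))) h)))

Derivation:
Step 0: (((\f.(\g.(\h.((f h) (g h))))) (\f.(\g.(\h.(f (g h)))))) (\f.(\g.(\h.((f h) g)))))
Step 1: ((\g.(\h.(((\f.(\g.(\h.(f (g h))))) h) (g h)))) (\f.(\g.(\h.((f h) g)))))
Step 2: (\h.(((\f.(\g.(\h.(f (g h))))) h) ((\f.(\g.(\h.((f h) g)))) h)))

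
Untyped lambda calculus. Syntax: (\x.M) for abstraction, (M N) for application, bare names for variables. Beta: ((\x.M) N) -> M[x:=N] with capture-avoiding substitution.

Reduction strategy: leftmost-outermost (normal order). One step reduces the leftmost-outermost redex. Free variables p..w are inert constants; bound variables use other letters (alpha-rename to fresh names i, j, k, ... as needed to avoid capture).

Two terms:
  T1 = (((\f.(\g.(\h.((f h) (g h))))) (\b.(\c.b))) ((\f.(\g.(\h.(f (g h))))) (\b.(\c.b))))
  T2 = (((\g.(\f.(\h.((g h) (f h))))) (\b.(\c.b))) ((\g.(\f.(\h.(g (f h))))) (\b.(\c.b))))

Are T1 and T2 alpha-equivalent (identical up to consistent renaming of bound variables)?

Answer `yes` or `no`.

Term 1: (((\f.(\g.(\h.((f h) (g h))))) (\b.(\c.b))) ((\f.(\g.(\h.(f (g h))))) (\b.(\c.b))))
Term 2: (((\g.(\f.(\h.((g h) (f h))))) (\b.(\c.b))) ((\g.(\f.(\h.(g (f h))))) (\b.(\c.b))))
Alpha-equivalence: compare structure up to binder renaming.
Result: True

Answer: yes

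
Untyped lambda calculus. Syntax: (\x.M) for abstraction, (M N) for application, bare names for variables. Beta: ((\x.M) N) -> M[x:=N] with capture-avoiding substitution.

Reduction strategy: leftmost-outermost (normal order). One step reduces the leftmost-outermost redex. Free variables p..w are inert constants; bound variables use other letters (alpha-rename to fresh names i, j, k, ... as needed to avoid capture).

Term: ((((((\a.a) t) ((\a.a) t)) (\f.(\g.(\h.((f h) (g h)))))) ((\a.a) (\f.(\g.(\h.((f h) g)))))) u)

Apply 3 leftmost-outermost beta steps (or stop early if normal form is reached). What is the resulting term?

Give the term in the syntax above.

Step 0: ((((((\a.a) t) ((\a.a) t)) (\f.(\g.(\h.((f h) (g h)))))) ((\a.a) (\f.(\g.(\h.((f h) g)))))) u)
Step 1: ((((t ((\a.a) t)) (\f.(\g.(\h.((f h) (g h)))))) ((\a.a) (\f.(\g.(\h.((f h) g)))))) u)
Step 2: ((((t t) (\f.(\g.(\h.((f h) (g h)))))) ((\a.a) (\f.(\g.(\h.((f h) g)))))) u)
Step 3: ((((t t) (\f.(\g.(\h.((f h) (g h)))))) (\f.(\g.(\h.((f h) g))))) u)

Answer: ((((t t) (\f.(\g.(\h.((f h) (g h)))))) (\f.(\g.(\h.((f h) g))))) u)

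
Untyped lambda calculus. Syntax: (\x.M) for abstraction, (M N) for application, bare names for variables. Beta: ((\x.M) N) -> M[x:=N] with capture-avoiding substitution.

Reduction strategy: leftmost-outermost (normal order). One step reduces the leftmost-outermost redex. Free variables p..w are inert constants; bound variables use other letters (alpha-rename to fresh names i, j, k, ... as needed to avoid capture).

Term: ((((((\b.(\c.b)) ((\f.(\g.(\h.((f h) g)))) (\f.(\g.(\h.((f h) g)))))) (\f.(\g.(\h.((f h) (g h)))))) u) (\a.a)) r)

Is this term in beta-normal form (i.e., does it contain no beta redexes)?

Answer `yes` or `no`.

Answer: no

Derivation:
Term: ((((((\b.(\c.b)) ((\f.(\g.(\h.((f h) g)))) (\f.(\g.(\h.((f h) g)))))) (\f.(\g.(\h.((f h) (g h)))))) u) (\a.a)) r)
Found 2 beta redex(es).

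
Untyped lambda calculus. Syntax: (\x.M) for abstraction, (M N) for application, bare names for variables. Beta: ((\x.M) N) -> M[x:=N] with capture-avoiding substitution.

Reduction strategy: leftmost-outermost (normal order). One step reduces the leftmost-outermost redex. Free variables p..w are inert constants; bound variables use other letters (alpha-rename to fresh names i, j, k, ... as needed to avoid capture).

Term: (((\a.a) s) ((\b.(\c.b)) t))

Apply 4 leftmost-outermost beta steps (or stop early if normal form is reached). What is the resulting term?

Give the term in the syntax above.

Answer: (s (\c.t))

Derivation:
Step 0: (((\a.a) s) ((\b.(\c.b)) t))
Step 1: (s ((\b.(\c.b)) t))
Step 2: (s (\c.t))
Step 3: (normal form reached)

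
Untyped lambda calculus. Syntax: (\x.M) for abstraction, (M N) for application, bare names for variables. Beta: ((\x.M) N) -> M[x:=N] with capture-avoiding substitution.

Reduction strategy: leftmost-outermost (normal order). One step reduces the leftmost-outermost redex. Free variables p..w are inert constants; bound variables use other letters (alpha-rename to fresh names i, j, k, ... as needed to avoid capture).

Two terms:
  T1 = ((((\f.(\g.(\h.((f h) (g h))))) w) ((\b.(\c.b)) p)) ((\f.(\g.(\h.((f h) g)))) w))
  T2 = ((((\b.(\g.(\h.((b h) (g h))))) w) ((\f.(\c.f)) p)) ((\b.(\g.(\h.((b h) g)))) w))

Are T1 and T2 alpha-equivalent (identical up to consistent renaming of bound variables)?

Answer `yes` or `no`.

Answer: yes

Derivation:
Term 1: ((((\f.(\g.(\h.((f h) (g h))))) w) ((\b.(\c.b)) p)) ((\f.(\g.(\h.((f h) g)))) w))
Term 2: ((((\b.(\g.(\h.((b h) (g h))))) w) ((\f.(\c.f)) p)) ((\b.(\g.(\h.((b h) g)))) w))
Alpha-equivalence: compare structure up to binder renaming.
Result: True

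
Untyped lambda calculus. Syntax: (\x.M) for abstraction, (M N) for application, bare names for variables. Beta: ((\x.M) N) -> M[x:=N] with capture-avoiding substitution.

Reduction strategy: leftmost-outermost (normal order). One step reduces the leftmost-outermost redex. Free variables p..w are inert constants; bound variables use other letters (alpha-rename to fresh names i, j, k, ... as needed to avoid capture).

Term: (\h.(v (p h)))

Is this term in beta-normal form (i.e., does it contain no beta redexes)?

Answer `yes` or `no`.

Term: (\h.(v (p h)))
No beta redexes found.

Answer: yes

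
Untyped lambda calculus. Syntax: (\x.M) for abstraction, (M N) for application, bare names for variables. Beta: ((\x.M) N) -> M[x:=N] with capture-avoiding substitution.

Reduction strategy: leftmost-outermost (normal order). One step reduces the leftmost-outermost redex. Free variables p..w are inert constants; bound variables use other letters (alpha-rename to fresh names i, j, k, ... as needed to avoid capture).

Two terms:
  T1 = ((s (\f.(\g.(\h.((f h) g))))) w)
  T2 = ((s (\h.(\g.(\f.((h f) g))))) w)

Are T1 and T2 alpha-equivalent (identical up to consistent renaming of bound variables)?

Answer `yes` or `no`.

Answer: yes

Derivation:
Term 1: ((s (\f.(\g.(\h.((f h) g))))) w)
Term 2: ((s (\h.(\g.(\f.((h f) g))))) w)
Alpha-equivalence: compare structure up to binder renaming.
Result: True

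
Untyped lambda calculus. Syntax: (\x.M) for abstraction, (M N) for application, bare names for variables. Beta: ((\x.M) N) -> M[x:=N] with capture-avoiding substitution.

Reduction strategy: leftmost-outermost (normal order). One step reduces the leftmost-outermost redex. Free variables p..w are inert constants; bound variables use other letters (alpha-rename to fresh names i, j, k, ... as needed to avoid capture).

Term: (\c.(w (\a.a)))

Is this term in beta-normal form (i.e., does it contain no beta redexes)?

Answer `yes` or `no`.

Term: (\c.(w (\a.a)))
No beta redexes found.

Answer: yes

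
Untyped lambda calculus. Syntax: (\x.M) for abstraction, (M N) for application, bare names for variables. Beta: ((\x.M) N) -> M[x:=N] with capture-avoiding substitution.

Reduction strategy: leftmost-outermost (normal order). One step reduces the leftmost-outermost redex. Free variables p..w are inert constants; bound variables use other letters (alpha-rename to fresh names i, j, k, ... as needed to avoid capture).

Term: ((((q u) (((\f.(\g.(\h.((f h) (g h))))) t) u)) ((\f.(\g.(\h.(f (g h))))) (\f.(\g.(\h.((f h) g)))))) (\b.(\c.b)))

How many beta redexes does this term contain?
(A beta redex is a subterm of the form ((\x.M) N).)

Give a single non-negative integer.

Answer: 2

Derivation:
Term: ((((q u) (((\f.(\g.(\h.((f h) (g h))))) t) u)) ((\f.(\g.(\h.(f (g h))))) (\f.(\g.(\h.((f h) g)))))) (\b.(\c.b)))
  Redex: ((\f.(\g.(\h.((f h) (g h))))) t)
  Redex: ((\f.(\g.(\h.(f (g h))))) (\f.(\g.(\h.((f h) g)))))
Total redexes: 2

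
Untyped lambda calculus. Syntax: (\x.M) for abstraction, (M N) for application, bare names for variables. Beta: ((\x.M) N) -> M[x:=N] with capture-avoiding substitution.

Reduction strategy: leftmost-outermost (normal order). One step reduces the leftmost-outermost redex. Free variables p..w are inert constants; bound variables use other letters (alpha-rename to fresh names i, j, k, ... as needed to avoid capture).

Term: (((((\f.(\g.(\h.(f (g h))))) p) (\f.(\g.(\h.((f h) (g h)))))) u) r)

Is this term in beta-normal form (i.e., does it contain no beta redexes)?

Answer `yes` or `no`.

Term: (((((\f.(\g.(\h.(f (g h))))) p) (\f.(\g.(\h.((f h) (g h)))))) u) r)
Found 1 beta redex(es).

Answer: no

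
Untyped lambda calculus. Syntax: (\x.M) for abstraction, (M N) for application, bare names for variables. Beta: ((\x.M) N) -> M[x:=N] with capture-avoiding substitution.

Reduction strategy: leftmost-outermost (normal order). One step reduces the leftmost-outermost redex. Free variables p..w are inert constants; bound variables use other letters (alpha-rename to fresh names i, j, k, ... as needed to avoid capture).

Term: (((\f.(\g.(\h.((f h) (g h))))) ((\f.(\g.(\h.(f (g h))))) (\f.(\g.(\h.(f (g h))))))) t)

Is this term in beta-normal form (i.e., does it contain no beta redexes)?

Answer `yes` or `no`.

Answer: no

Derivation:
Term: (((\f.(\g.(\h.((f h) (g h))))) ((\f.(\g.(\h.(f (g h))))) (\f.(\g.(\h.(f (g h))))))) t)
Found 2 beta redex(es).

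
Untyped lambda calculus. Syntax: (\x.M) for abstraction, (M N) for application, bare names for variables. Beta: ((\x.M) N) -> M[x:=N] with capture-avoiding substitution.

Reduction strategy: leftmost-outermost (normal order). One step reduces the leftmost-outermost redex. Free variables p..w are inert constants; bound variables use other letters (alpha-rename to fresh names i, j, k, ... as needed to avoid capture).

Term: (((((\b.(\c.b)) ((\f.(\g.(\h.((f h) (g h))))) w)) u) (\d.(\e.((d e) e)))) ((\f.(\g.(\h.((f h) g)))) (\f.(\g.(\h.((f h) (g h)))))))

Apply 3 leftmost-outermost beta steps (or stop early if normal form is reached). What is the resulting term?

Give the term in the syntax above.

Step 0: (((((\b.(\c.b)) ((\f.(\g.(\h.((f h) (g h))))) w)) u) (\d.(\e.((d e) e)))) ((\f.(\g.(\h.((f h) g)))) (\f.(\g.(\h.((f h) (g h)))))))
Step 1: ((((\c.((\f.(\g.(\h.((f h) (g h))))) w)) u) (\d.(\e.((d e) e)))) ((\f.(\g.(\h.((f h) g)))) (\f.(\g.(\h.((f h) (g h)))))))
Step 2: ((((\f.(\g.(\h.((f h) (g h))))) w) (\d.(\e.((d e) e)))) ((\f.(\g.(\h.((f h) g)))) (\f.(\g.(\h.((f h) (g h)))))))
Step 3: (((\g.(\h.((w h) (g h)))) (\d.(\e.((d e) e)))) ((\f.(\g.(\h.((f h) g)))) (\f.(\g.(\h.((f h) (g h)))))))

Answer: (((\g.(\h.((w h) (g h)))) (\d.(\e.((d e) e)))) ((\f.(\g.(\h.((f h) g)))) (\f.(\g.(\h.((f h) (g h)))))))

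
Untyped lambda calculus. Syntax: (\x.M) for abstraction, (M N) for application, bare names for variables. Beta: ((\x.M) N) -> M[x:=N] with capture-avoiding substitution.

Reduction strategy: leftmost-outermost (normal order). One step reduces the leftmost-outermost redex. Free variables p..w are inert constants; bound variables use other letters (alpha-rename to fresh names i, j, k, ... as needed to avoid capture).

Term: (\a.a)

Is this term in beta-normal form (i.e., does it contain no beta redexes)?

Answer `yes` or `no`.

Term: (\a.a)
No beta redexes found.

Answer: yes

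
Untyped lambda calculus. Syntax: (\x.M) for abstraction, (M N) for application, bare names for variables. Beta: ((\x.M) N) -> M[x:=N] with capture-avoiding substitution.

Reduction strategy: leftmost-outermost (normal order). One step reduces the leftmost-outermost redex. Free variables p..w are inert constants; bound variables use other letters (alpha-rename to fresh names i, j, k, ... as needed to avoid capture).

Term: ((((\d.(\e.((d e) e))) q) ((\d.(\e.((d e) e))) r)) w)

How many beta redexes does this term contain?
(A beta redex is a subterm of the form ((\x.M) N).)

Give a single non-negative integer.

Term: ((((\d.(\e.((d e) e))) q) ((\d.(\e.((d e) e))) r)) w)
  Redex: ((\d.(\e.((d e) e))) q)
  Redex: ((\d.(\e.((d e) e))) r)
Total redexes: 2

Answer: 2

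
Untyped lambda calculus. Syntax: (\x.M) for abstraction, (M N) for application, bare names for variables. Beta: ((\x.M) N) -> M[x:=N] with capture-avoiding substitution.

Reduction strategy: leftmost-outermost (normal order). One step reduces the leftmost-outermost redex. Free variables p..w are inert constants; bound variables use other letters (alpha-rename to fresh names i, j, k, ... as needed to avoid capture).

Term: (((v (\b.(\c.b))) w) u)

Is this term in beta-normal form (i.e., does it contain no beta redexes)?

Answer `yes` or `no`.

Term: (((v (\b.(\c.b))) w) u)
No beta redexes found.

Answer: yes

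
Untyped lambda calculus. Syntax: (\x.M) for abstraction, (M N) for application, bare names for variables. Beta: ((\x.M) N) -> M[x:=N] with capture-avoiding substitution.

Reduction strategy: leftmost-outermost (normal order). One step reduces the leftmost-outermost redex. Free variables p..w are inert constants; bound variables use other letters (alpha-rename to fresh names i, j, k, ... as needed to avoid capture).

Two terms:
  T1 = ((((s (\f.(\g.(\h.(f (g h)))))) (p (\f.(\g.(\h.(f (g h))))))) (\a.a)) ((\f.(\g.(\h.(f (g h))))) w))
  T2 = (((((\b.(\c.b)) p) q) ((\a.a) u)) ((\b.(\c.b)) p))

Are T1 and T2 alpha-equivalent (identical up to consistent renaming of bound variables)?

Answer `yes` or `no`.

Answer: no

Derivation:
Term 1: ((((s (\f.(\g.(\h.(f (g h)))))) (p (\f.(\g.(\h.(f (g h))))))) (\a.a)) ((\f.(\g.(\h.(f (g h))))) w))
Term 2: (((((\b.(\c.b)) p) q) ((\a.a) u)) ((\b.(\c.b)) p))
Alpha-equivalence: compare structure up to binder renaming.
Result: False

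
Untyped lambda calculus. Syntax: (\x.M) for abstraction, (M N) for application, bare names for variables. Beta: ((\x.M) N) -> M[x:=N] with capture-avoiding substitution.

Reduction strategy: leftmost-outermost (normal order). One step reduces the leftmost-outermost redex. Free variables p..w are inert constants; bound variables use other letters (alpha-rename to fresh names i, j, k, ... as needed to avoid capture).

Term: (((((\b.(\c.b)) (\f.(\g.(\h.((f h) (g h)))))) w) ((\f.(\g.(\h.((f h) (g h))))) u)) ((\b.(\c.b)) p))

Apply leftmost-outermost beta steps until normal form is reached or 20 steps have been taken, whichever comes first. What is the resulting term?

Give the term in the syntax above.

Answer: (\h.((u p) (h p)))

Derivation:
Step 0: (((((\b.(\c.b)) (\f.(\g.(\h.((f h) (g h)))))) w) ((\f.(\g.(\h.((f h) (g h))))) u)) ((\b.(\c.b)) p))
Step 1: ((((\c.(\f.(\g.(\h.((f h) (g h)))))) w) ((\f.(\g.(\h.((f h) (g h))))) u)) ((\b.(\c.b)) p))
Step 2: (((\f.(\g.(\h.((f h) (g h))))) ((\f.(\g.(\h.((f h) (g h))))) u)) ((\b.(\c.b)) p))
Step 3: ((\g.(\h.((((\f.(\g.(\h.((f h) (g h))))) u) h) (g h)))) ((\b.(\c.b)) p))
Step 4: (\h.((((\f.(\g.(\h.((f h) (g h))))) u) h) (((\b.(\c.b)) p) h)))
Step 5: (\h.(((\g.(\h.((u h) (g h)))) h) (((\b.(\c.b)) p) h)))
Step 6: (\h.((\i.((u i) (h i))) (((\b.(\c.b)) p) h)))
Step 7: (\h.((u (((\b.(\c.b)) p) h)) (h (((\b.(\c.b)) p) h))))
Step 8: (\h.((u ((\c.p) h)) (h (((\b.(\c.b)) p) h))))
Step 9: (\h.((u p) (h (((\b.(\c.b)) p) h))))
Step 10: (\h.((u p) (h ((\c.p) h))))
Step 11: (\h.((u p) (h p)))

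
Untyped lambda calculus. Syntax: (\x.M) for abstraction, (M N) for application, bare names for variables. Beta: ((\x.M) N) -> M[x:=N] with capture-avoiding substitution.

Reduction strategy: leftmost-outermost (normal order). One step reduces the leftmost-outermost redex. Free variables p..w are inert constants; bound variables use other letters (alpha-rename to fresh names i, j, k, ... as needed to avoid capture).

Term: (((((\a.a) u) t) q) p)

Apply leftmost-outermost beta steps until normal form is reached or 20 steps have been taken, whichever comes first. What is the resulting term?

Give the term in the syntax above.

Answer: (((u t) q) p)

Derivation:
Step 0: (((((\a.a) u) t) q) p)
Step 1: (((u t) q) p)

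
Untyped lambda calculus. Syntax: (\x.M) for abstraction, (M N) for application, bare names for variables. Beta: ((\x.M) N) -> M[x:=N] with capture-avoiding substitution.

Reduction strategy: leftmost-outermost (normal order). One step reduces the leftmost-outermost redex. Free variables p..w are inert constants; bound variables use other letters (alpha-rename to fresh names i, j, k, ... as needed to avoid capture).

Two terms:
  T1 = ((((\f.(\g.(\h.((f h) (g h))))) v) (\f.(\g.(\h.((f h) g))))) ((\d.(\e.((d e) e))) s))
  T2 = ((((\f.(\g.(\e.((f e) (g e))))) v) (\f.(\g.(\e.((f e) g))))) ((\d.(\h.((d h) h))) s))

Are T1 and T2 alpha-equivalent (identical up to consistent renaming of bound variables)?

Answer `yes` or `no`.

Term 1: ((((\f.(\g.(\h.((f h) (g h))))) v) (\f.(\g.(\h.((f h) g))))) ((\d.(\e.((d e) e))) s))
Term 2: ((((\f.(\g.(\e.((f e) (g e))))) v) (\f.(\g.(\e.((f e) g))))) ((\d.(\h.((d h) h))) s))
Alpha-equivalence: compare structure up to binder renaming.
Result: True

Answer: yes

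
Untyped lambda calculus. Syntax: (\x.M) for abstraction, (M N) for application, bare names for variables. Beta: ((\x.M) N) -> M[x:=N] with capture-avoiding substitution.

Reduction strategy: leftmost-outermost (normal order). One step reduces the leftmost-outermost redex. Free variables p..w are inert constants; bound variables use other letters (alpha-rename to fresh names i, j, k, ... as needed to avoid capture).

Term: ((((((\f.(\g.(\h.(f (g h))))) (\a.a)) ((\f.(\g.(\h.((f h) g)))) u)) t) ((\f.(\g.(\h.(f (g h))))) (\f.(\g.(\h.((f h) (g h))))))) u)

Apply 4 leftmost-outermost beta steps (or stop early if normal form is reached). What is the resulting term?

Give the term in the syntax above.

Answer: (((((\f.(\g.(\h.((f h) g)))) u) t) ((\f.(\g.(\h.(f (g h))))) (\f.(\g.(\h.((f h) (g h))))))) u)

Derivation:
Step 0: ((((((\f.(\g.(\h.(f (g h))))) (\a.a)) ((\f.(\g.(\h.((f h) g)))) u)) t) ((\f.(\g.(\h.(f (g h))))) (\f.(\g.(\h.((f h) (g h))))))) u)
Step 1: (((((\g.(\h.((\a.a) (g h)))) ((\f.(\g.(\h.((f h) g)))) u)) t) ((\f.(\g.(\h.(f (g h))))) (\f.(\g.(\h.((f h) (g h))))))) u)
Step 2: ((((\h.((\a.a) (((\f.(\g.(\h.((f h) g)))) u) h))) t) ((\f.(\g.(\h.(f (g h))))) (\f.(\g.(\h.((f h) (g h))))))) u)
Step 3: ((((\a.a) (((\f.(\g.(\h.((f h) g)))) u) t)) ((\f.(\g.(\h.(f (g h))))) (\f.(\g.(\h.((f h) (g h))))))) u)
Step 4: (((((\f.(\g.(\h.((f h) g)))) u) t) ((\f.(\g.(\h.(f (g h))))) (\f.(\g.(\h.((f h) (g h))))))) u)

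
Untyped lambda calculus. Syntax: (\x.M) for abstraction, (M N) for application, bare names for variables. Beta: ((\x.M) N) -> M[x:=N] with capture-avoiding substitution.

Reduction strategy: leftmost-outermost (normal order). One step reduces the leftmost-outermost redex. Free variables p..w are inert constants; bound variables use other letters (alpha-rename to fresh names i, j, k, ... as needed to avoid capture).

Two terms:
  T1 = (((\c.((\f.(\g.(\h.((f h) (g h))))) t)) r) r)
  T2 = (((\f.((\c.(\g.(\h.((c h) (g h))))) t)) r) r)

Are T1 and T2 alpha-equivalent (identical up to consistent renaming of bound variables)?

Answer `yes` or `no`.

Answer: yes

Derivation:
Term 1: (((\c.((\f.(\g.(\h.((f h) (g h))))) t)) r) r)
Term 2: (((\f.((\c.(\g.(\h.((c h) (g h))))) t)) r) r)
Alpha-equivalence: compare structure up to binder renaming.
Result: True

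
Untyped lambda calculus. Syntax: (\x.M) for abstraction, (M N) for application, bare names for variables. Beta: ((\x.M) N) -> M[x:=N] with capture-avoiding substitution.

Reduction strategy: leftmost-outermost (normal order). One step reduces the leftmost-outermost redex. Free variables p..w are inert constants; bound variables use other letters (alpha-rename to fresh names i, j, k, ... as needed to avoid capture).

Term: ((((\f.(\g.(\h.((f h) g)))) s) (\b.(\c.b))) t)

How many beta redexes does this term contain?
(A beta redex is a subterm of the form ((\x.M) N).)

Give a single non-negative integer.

Answer: 1

Derivation:
Term: ((((\f.(\g.(\h.((f h) g)))) s) (\b.(\c.b))) t)
  Redex: ((\f.(\g.(\h.((f h) g)))) s)
Total redexes: 1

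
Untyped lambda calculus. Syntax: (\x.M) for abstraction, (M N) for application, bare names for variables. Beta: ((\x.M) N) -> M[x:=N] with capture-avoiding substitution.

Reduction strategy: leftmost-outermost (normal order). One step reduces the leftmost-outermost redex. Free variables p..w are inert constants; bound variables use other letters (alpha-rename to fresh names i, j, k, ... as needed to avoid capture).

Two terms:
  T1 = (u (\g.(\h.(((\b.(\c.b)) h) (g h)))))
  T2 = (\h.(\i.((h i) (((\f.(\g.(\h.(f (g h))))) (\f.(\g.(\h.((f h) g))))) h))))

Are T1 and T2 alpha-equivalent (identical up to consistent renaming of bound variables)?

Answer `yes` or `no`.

Answer: no

Derivation:
Term 1: (u (\g.(\h.(((\b.(\c.b)) h) (g h)))))
Term 2: (\h.(\i.((h i) (((\f.(\g.(\h.(f (g h))))) (\f.(\g.(\h.((f h) g))))) h))))
Alpha-equivalence: compare structure up to binder renaming.
Result: False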